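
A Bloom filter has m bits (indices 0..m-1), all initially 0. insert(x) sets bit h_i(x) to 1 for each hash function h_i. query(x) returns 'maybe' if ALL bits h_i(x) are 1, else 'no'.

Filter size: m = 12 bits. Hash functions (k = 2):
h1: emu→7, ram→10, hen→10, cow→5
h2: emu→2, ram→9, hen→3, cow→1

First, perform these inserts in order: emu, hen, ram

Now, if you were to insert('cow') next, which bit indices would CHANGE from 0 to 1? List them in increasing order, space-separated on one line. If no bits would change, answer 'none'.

Answer: 1 5

Derivation:
Start: bits=000000000000
After insert 'emu': sets bits 2 7 -> bits=001000010000
After insert 'hen': sets bits 3 10 -> bits=001100010010
After insert 'ram': sets bits 9 10 -> bits=001100010110
insert 'cow' would touch bits 1 5; currently bit1=0, bit5=0
Bits that are 0 among those (would change 0->1): 1 5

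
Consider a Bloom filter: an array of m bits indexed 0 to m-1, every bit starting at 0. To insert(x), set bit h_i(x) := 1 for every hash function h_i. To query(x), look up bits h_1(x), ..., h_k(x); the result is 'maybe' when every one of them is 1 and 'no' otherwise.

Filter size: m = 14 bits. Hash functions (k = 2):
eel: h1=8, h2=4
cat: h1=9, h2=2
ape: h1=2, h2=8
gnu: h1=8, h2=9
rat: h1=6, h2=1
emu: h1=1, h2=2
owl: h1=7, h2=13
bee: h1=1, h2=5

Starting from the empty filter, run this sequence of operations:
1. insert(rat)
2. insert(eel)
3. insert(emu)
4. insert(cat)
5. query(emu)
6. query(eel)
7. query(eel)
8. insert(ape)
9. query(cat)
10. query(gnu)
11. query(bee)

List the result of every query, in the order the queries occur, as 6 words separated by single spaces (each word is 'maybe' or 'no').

Answer: maybe maybe maybe maybe maybe no

Derivation:
Start: bits=00000000000000
Op 1: insert rat -> sets bits 1 6 -> bits=01000010000000
Op 2: insert eel -> sets bits 4 8 -> bits=01001010100000
Op 3: insert emu -> sets bits 1 2 -> bits=01101010100000
Op 4: insert cat -> sets bits 2 9 -> bits=01101010110000
Op 5: query emu -> checks bit1=1, bit2=1 (all 1) -> maybe
Op 6: query eel -> checks bit4=1, bit8=1 (all 1) -> maybe
Op 7: query eel -> checks bit4=1, bit8=1 (all 1) -> maybe
Op 8: insert ape -> sets bits 2 8 -> bits=01101010110000
Op 9: query cat -> checks bit2=1, bit9=1 (all 1) -> maybe
Op 10: query gnu -> checks bit8=1, bit9=1 (all 1) -> maybe
Op 11: query bee -> checks bit1=1, bit5=0 (has a 0) -> no
Query results in order: maybe maybe maybe maybe maybe no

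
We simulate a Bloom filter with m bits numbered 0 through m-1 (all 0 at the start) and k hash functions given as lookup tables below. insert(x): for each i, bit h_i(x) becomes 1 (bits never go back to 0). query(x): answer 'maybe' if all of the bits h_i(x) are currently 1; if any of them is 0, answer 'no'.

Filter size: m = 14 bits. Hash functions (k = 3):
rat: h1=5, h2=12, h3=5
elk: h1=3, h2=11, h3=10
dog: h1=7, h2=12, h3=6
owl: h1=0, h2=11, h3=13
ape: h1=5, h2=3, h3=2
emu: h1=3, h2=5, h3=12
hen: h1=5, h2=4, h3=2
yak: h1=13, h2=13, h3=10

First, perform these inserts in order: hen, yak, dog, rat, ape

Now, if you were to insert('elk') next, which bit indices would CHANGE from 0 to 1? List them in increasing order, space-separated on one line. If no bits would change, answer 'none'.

Start: bits=00000000000000
After insert 'hen': sets bits 2 4 5 -> bits=00101100000000
After insert 'yak': sets bits 10 13 -> bits=00101100001001
After insert 'dog': sets bits 6 7 12 -> bits=00101111001011
After insert 'rat': sets bits 5 12 -> bits=00101111001011
After insert 'ape': sets bits 2 3 5 -> bits=00111111001011
insert 'elk' would touch bits 3 10 11; currently bit3=1, bit10=1, bit11=0
Bits that are 0 among those (would change 0->1): 11

Answer: 11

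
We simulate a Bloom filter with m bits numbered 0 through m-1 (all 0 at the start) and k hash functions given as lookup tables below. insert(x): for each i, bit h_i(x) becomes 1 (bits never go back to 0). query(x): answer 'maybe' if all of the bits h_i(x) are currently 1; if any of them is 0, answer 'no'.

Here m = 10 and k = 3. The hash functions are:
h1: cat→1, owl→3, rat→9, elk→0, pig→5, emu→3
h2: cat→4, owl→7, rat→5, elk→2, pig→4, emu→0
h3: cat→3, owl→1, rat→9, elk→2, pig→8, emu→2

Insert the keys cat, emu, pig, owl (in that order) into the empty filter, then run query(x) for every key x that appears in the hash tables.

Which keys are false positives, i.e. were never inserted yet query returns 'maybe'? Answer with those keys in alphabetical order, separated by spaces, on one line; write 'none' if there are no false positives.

Start: bits=0000000000
After insert 'cat': sets bits 1 3 4 -> bits=0101100000
After insert 'emu': sets bits 0 2 3 -> bits=1111100000
After insert 'pig': sets bits 4 5 8 -> bits=1111110010
After insert 'owl': sets bits 1 3 7 -> bits=1111110110
Not inserted: elk rat — query each against bits=1111110110:
query elk: checks bit0=1, bit2=1 (all 1) -> maybe => FALSE POSITIVE
query rat: checks bit5=1, bit9=0 (has a 0) -> no => not a false positive
False positives (alphabetical): elk

Answer: elk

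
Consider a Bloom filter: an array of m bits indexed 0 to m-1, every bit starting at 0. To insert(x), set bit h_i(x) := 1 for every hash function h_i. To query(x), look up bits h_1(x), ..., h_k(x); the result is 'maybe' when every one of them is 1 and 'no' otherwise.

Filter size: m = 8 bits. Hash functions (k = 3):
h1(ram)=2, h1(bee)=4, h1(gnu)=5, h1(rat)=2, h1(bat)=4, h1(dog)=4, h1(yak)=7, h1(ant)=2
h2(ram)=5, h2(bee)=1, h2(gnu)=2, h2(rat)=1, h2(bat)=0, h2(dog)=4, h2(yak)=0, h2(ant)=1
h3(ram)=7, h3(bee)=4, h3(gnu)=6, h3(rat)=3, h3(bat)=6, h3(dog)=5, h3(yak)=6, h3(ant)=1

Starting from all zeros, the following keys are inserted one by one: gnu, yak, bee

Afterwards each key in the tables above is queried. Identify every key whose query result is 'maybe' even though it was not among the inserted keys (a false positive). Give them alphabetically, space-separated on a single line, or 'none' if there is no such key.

Start: bits=00000000
After insert 'gnu': sets bits 2 5 6 -> bits=00100110
After insert 'yak': sets bits 0 6 7 -> bits=10100111
After insert 'bee': sets bits 1 4 -> bits=11101111
Not inserted: ant bat dog ram rat — query each against bits=11101111:
query ant: checks bit1=1, bit2=1 (all 1) -> maybe => FALSE POSITIVE
query bat: checks bit0=1, bit4=1, bit6=1 (all 1) -> maybe => FALSE POSITIVE
query dog: checks bit4=1, bit5=1 (all 1) -> maybe => FALSE POSITIVE
query ram: checks bit2=1, bit5=1, bit7=1 (all 1) -> maybe => FALSE POSITIVE
query rat: checks bit1=1, bit2=1, bit3=0 (has a 0) -> no => not a false positive
False positives (alphabetical): ant bat dog ram

Answer: ant bat dog ram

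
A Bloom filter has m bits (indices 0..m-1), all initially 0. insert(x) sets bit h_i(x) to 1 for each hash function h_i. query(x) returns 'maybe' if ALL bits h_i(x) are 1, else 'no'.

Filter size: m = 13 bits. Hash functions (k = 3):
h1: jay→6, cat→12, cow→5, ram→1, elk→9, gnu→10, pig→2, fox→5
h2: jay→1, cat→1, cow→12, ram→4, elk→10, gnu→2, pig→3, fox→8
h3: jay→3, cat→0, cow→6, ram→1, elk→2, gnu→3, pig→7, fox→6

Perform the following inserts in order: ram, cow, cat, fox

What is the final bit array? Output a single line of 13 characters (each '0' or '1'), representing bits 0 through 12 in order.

Answer: 1100111010001

Derivation:
Start: bits=0000000000000
After insert 'ram': sets bits 1 4 -> bits=0100100000000
After insert 'cow': sets bits 5 6 12 -> bits=0100111000001
After insert 'cat': sets bits 0 1 12 -> bits=1100111000001
After insert 'fox': sets bits 5 6 8 -> bits=1100111010001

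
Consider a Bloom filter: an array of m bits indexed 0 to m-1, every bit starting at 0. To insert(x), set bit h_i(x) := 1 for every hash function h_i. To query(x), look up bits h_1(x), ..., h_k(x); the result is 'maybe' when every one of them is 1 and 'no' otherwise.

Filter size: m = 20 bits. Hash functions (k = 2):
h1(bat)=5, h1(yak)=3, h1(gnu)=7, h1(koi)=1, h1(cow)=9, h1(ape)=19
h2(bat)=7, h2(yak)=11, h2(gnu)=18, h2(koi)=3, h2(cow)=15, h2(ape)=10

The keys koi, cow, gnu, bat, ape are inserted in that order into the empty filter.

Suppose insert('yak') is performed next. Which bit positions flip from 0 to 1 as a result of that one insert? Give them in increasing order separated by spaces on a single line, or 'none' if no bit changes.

Start: bits=00000000000000000000
After insert 'koi': sets bits 1 3 -> bits=01010000000000000000
After insert 'cow': sets bits 9 15 -> bits=01010000010000010000
After insert 'gnu': sets bits 7 18 -> bits=01010001010000010010
After insert 'bat': sets bits 5 7 -> bits=01010101010000010010
After insert 'ape': sets bits 10 19 -> bits=01010101011000010011
insert 'yak' would touch bits 3 11; currently bit3=1, bit11=0
Bits that are 0 among those (would change 0->1): 11

Answer: 11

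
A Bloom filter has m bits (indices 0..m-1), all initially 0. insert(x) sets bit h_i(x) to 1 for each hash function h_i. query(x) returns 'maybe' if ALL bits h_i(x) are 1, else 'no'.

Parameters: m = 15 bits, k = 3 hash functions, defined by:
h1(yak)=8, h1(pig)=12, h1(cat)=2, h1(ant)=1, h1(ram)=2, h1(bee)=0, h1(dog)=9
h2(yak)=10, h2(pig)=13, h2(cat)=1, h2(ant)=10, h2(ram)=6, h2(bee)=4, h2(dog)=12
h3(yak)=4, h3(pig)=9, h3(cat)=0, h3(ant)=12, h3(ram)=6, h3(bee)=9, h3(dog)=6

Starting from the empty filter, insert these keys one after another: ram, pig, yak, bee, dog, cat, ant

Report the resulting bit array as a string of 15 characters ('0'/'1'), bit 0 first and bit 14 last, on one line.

Start: bits=000000000000000
After insert 'ram': sets bits 2 6 -> bits=001000100000000
After insert 'pig': sets bits 9 12 13 -> bits=001000100100110
After insert 'yak': sets bits 4 8 10 -> bits=001010101110110
After insert 'bee': sets bits 0 4 9 -> bits=101010101110110
After insert 'dog': sets bits 6 9 12 -> bits=101010101110110
After insert 'cat': sets bits 0 1 2 -> bits=111010101110110
After insert 'ant': sets bits 1 10 12 -> bits=111010101110110

Answer: 111010101110110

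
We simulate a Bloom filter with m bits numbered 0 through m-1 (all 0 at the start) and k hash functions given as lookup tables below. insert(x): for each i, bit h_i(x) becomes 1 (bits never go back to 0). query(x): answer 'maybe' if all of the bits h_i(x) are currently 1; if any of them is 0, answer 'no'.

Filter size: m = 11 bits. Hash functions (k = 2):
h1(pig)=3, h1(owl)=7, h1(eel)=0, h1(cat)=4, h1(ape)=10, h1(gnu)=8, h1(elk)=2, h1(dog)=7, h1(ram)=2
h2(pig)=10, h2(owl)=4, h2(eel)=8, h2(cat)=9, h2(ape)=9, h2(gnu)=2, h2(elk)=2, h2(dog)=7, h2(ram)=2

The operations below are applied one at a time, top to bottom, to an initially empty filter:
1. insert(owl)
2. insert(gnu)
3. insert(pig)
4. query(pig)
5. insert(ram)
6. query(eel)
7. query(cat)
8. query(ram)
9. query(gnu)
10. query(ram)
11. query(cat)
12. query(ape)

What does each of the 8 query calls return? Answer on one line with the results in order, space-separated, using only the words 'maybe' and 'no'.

Start: bits=00000000000
Op 1: insert owl -> sets bits 4 7 -> bits=00001001000
Op 2: insert gnu -> sets bits 2 8 -> bits=00101001100
Op 3: insert pig -> sets bits 3 10 -> bits=00111001101
Op 4: query pig -> checks bit3=1, bit10=1 (all 1) -> maybe
Op 5: insert ram -> sets bits 2 -> bits=00111001101
Op 6: query eel -> checks bit0=0, bit8=1 (has a 0) -> no
Op 7: query cat -> checks bit4=1, bit9=0 (has a 0) -> no
Op 8: query ram -> checks bit2=1 (all 1) -> maybe
Op 9: query gnu -> checks bit2=1, bit8=1 (all 1) -> maybe
Op 10: query ram -> checks bit2=1 (all 1) -> maybe
Op 11: query cat -> checks bit4=1, bit9=0 (has a 0) -> no
Op 12: query ape -> checks bit9=0, bit10=1 (has a 0) -> no
Query results in order: maybe no no maybe maybe maybe no no

Answer: maybe no no maybe maybe maybe no no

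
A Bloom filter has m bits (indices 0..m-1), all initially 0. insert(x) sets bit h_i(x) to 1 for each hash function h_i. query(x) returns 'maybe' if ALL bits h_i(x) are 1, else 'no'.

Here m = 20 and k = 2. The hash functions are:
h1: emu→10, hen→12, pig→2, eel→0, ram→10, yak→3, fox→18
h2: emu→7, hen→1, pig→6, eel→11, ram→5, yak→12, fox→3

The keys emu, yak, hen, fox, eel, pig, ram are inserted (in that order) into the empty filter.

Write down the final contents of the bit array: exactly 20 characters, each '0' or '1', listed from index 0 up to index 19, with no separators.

Start: bits=00000000000000000000
After insert 'emu': sets bits 7 10 -> bits=00000001001000000000
After insert 'yak': sets bits 3 12 -> bits=00010001001010000000
After insert 'hen': sets bits 1 12 -> bits=01010001001010000000
After insert 'fox': sets bits 3 18 -> bits=01010001001010000010
After insert 'eel': sets bits 0 11 -> bits=11010001001110000010
After insert 'pig': sets bits 2 6 -> bits=11110011001110000010
After insert 'ram': sets bits 5 10 -> bits=11110111001110000010

Answer: 11110111001110000010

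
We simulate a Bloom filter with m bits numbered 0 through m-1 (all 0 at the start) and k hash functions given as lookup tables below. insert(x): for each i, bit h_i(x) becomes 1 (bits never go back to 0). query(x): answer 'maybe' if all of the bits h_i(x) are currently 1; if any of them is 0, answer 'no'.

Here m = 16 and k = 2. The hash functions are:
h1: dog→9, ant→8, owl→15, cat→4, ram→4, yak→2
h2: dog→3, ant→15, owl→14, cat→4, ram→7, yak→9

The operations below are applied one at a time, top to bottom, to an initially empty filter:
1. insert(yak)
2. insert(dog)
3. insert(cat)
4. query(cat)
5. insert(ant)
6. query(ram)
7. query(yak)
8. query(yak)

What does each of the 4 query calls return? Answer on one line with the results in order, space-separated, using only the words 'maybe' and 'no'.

Answer: maybe no maybe maybe

Derivation:
Start: bits=0000000000000000
Op 1: insert yak -> sets bits 2 9 -> bits=0010000001000000
Op 2: insert dog -> sets bits 3 9 -> bits=0011000001000000
Op 3: insert cat -> sets bits 4 -> bits=0011100001000000
Op 4: query cat -> checks bit4=1 (all 1) -> maybe
Op 5: insert ant -> sets bits 8 15 -> bits=0011100011000001
Op 6: query ram -> checks bit4=1, bit7=0 (has a 0) -> no
Op 7: query yak -> checks bit2=1, bit9=1 (all 1) -> maybe
Op 8: query yak -> checks bit2=1, bit9=1 (all 1) -> maybe
Query results in order: maybe no maybe maybe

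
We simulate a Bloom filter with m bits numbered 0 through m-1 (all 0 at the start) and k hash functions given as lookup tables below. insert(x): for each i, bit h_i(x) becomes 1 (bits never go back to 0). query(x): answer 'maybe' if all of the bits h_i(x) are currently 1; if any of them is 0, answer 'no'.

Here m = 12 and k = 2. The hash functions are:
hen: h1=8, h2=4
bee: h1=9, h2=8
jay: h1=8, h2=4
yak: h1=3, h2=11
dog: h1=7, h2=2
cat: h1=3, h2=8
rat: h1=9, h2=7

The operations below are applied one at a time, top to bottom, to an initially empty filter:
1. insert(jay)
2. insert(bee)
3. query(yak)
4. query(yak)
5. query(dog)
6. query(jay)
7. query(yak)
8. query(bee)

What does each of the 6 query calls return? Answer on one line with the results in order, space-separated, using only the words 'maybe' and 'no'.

Answer: no no no maybe no maybe

Derivation:
Start: bits=000000000000
Op 1: insert jay -> sets bits 4 8 -> bits=000010001000
Op 2: insert bee -> sets bits 8 9 -> bits=000010001100
Op 3: query yak -> checks bit3=0, bit11=0 (has a 0) -> no
Op 4: query yak -> checks bit3=0, bit11=0 (has a 0) -> no
Op 5: query dog -> checks bit2=0, bit7=0 (has a 0) -> no
Op 6: query jay -> checks bit4=1, bit8=1 (all 1) -> maybe
Op 7: query yak -> checks bit3=0, bit11=0 (has a 0) -> no
Op 8: query bee -> checks bit8=1, bit9=1 (all 1) -> maybe
Query results in order: no no no maybe no maybe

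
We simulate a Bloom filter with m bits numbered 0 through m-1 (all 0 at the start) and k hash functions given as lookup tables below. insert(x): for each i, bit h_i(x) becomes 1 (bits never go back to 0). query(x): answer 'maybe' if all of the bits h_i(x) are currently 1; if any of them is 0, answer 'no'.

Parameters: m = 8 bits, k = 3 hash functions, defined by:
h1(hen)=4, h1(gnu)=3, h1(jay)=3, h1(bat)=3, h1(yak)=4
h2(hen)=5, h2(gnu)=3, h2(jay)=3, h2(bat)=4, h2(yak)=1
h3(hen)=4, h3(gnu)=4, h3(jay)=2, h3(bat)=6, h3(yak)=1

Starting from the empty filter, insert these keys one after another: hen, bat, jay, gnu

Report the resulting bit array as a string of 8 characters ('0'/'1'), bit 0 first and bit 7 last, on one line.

Start: bits=00000000
After insert 'hen': sets bits 4 5 -> bits=00001100
After insert 'bat': sets bits 3 4 6 -> bits=00011110
After insert 'jay': sets bits 2 3 -> bits=00111110
After insert 'gnu': sets bits 3 4 -> bits=00111110

Answer: 00111110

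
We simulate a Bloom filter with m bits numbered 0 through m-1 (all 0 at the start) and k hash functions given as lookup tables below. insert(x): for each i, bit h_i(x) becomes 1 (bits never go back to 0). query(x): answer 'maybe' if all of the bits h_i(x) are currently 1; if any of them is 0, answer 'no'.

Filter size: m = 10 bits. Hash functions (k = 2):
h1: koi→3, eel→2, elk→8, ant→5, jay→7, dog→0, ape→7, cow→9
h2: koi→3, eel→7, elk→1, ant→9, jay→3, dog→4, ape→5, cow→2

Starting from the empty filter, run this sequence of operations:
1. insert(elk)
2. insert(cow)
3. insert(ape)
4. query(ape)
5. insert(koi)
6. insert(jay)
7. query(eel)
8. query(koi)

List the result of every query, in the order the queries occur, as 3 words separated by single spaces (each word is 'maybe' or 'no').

Answer: maybe maybe maybe

Derivation:
Start: bits=0000000000
Op 1: insert elk -> sets bits 1 8 -> bits=0100000010
Op 2: insert cow -> sets bits 2 9 -> bits=0110000011
Op 3: insert ape -> sets bits 5 7 -> bits=0110010111
Op 4: query ape -> checks bit5=1, bit7=1 (all 1) -> maybe
Op 5: insert koi -> sets bits 3 -> bits=0111010111
Op 6: insert jay -> sets bits 3 7 -> bits=0111010111
Op 7: query eel -> checks bit2=1, bit7=1 (all 1) -> maybe
Op 8: query koi -> checks bit3=1 (all 1) -> maybe
Query results in order: maybe maybe maybe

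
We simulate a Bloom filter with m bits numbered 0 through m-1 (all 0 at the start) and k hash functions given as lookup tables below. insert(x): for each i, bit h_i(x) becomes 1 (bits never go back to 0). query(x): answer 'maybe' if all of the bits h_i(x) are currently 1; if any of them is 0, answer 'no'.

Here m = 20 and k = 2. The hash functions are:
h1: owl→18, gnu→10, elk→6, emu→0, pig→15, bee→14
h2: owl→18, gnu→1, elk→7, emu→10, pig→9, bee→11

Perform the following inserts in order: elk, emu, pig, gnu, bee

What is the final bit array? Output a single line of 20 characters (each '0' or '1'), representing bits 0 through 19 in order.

Start: bits=00000000000000000000
After insert 'elk': sets bits 6 7 -> bits=00000011000000000000
After insert 'emu': sets bits 0 10 -> bits=10000011001000000000
After insert 'pig': sets bits 9 15 -> bits=10000011011000010000
After insert 'gnu': sets bits 1 10 -> bits=11000011011000010000
After insert 'bee': sets bits 11 14 -> bits=11000011011100110000

Answer: 11000011011100110000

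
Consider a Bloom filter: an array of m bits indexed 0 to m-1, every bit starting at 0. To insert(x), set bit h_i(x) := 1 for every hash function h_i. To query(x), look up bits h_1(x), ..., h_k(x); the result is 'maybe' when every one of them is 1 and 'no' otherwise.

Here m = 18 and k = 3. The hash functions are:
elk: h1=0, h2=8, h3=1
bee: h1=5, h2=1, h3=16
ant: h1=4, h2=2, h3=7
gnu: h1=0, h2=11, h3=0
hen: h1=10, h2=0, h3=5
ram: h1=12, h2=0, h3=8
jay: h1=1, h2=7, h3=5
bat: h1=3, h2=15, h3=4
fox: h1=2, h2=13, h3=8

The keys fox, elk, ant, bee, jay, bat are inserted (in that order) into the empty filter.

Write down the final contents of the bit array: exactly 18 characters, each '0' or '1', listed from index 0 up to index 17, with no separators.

Start: bits=000000000000000000
After insert 'fox': sets bits 2 8 13 -> bits=001000001000010000
After insert 'elk': sets bits 0 1 8 -> bits=111000001000010000
After insert 'ant': sets bits 2 4 7 -> bits=111010011000010000
After insert 'bee': sets bits 1 5 16 -> bits=111011011000010010
After insert 'jay': sets bits 1 5 7 -> bits=111011011000010010
After insert 'bat': sets bits 3 4 15 -> bits=111111011000010110

Answer: 111111011000010110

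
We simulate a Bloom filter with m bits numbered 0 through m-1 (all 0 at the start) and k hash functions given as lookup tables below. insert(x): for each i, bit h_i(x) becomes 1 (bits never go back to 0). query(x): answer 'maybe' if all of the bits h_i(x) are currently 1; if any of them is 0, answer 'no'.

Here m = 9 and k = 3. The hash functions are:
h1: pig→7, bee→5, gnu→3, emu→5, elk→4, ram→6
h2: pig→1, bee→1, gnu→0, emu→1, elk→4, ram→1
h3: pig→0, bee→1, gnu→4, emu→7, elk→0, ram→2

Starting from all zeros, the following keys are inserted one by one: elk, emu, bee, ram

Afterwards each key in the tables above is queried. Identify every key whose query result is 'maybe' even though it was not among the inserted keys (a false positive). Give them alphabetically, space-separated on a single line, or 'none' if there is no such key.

Answer: pig

Derivation:
Start: bits=000000000
After insert 'elk': sets bits 0 4 -> bits=100010000
After insert 'emu': sets bits 1 5 7 -> bits=110011010
After insert 'bee': sets bits 1 5 -> bits=110011010
After insert 'ram': sets bits 1 2 6 -> bits=111011110
Not inserted: gnu pig — query each against bits=111011110:
query gnu: checks bit0=1, bit3=0, bit4=1 (has a 0) -> no => not a false positive
query pig: checks bit0=1, bit1=1, bit7=1 (all 1) -> maybe => FALSE POSITIVE
False positives (alphabetical): pig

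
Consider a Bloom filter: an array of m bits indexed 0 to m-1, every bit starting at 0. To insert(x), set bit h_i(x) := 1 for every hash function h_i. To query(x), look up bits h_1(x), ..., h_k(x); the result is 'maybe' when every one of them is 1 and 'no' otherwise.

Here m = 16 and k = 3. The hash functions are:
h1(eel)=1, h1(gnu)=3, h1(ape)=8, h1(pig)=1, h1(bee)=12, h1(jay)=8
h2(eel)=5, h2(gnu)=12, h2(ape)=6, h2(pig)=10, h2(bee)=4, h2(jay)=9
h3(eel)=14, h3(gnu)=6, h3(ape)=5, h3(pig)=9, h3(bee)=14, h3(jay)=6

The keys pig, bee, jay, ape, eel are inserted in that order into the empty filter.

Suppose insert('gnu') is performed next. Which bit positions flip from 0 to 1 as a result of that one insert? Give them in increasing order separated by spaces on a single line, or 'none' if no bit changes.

Start: bits=0000000000000000
After insert 'pig': sets bits 1 9 10 -> bits=0100000001100000
After insert 'bee': sets bits 4 12 14 -> bits=0100100001101010
After insert 'jay': sets bits 6 8 9 -> bits=0100101011101010
After insert 'ape': sets bits 5 6 8 -> bits=0100111011101010
After insert 'eel': sets bits 1 5 14 -> bits=0100111011101010
insert 'gnu' would touch bits 3 6 12; currently bit3=0, bit6=1, bit12=1
Bits that are 0 among those (would change 0->1): 3

Answer: 3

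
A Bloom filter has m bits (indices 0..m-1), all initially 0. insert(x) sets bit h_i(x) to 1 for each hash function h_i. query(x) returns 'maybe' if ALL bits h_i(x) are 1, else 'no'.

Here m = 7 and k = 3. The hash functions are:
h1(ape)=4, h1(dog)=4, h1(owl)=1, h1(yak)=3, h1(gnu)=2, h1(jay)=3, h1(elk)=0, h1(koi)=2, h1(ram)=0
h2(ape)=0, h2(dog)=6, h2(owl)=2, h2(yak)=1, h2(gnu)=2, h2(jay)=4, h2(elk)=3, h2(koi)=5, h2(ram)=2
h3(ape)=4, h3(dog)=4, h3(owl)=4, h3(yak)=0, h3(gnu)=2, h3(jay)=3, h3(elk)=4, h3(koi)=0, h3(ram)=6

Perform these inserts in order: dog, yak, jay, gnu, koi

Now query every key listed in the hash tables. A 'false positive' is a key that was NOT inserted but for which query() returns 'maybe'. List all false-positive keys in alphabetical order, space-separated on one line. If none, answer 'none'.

Answer: ape elk owl ram

Derivation:
Start: bits=0000000
After insert 'dog': sets bits 4 6 -> bits=0000101
After insert 'yak': sets bits 0 1 3 -> bits=1101101
After insert 'jay': sets bits 3 4 -> bits=1101101
After insert 'gnu': sets bits 2 -> bits=1111101
After insert 'koi': sets bits 0 2 5 -> bits=1111111
Not inserted: ape elk owl ram — query each against bits=1111111:
query ape: checks bit0=1, bit4=1 (all 1) -> maybe => FALSE POSITIVE
query elk: checks bit0=1, bit3=1, bit4=1 (all 1) -> maybe => FALSE POSITIVE
query owl: checks bit1=1, bit2=1, bit4=1 (all 1) -> maybe => FALSE POSITIVE
query ram: checks bit0=1, bit2=1, bit6=1 (all 1) -> maybe => FALSE POSITIVE
False positives (alphabetical): ape elk owl ram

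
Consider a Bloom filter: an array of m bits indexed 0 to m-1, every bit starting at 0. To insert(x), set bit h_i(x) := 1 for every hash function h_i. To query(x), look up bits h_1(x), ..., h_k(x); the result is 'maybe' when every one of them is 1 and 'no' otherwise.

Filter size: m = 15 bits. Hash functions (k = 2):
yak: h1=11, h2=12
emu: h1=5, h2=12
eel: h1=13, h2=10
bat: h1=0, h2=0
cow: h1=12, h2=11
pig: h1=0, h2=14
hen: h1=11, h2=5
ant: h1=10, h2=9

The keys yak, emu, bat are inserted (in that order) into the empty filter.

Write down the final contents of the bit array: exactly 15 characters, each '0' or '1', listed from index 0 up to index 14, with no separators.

Answer: 100001000001100

Derivation:
Start: bits=000000000000000
After insert 'yak': sets bits 11 12 -> bits=000000000001100
After insert 'emu': sets bits 5 12 -> bits=000001000001100
After insert 'bat': sets bits 0 -> bits=100001000001100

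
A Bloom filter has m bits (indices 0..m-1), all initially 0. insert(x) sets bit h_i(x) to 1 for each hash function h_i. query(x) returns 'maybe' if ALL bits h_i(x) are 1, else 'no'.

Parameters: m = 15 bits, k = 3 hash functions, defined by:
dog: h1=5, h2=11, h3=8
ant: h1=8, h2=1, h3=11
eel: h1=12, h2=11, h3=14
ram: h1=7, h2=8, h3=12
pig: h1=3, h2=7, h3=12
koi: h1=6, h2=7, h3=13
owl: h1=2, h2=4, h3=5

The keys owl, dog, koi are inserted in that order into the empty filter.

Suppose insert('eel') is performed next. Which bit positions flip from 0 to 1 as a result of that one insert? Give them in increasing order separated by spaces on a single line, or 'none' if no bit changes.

Answer: 12 14

Derivation:
Start: bits=000000000000000
After insert 'owl': sets bits 2 4 5 -> bits=001011000000000
After insert 'dog': sets bits 5 8 11 -> bits=001011001001000
After insert 'koi': sets bits 6 7 13 -> bits=001011111001010
insert 'eel' would touch bits 11 12 14; currently bit11=1, bit12=0, bit14=0
Bits that are 0 among those (would change 0->1): 12 14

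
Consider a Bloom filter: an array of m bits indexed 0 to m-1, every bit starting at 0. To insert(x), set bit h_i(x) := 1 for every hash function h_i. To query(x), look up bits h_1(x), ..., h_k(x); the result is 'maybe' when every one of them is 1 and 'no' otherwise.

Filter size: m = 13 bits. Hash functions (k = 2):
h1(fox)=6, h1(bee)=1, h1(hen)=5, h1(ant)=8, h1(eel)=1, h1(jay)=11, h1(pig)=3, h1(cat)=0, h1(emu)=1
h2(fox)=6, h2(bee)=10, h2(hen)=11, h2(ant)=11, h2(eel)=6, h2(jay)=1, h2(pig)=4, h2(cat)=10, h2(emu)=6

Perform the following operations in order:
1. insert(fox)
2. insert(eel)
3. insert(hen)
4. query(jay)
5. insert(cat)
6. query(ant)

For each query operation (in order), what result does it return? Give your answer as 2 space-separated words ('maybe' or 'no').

Start: bits=0000000000000
Op 1: insert fox -> sets bits 6 -> bits=0000001000000
Op 2: insert eel -> sets bits 1 6 -> bits=0100001000000
Op 3: insert hen -> sets bits 5 11 -> bits=0100011000010
Op 4: query jay -> checks bit1=1, bit11=1 (all 1) -> maybe
Op 5: insert cat -> sets bits 0 10 -> bits=1100011000110
Op 6: query ant -> checks bit8=0, bit11=1 (has a 0) -> no
Query results in order: maybe no

Answer: maybe no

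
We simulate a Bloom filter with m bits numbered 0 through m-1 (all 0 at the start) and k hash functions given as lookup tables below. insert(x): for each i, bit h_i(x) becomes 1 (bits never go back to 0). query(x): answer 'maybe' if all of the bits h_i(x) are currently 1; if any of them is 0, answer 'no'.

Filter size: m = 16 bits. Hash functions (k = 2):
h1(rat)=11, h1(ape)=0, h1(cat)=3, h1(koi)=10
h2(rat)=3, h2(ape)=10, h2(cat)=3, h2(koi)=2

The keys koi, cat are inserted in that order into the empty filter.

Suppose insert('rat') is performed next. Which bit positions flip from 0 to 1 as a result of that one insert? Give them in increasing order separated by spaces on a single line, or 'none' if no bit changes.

Start: bits=0000000000000000
After insert 'koi': sets bits 2 10 -> bits=0010000000100000
After insert 'cat': sets bits 3 -> bits=0011000000100000
insert 'rat' would touch bits 3 11; currently bit3=1, bit11=0
Bits that are 0 among those (would change 0->1): 11

Answer: 11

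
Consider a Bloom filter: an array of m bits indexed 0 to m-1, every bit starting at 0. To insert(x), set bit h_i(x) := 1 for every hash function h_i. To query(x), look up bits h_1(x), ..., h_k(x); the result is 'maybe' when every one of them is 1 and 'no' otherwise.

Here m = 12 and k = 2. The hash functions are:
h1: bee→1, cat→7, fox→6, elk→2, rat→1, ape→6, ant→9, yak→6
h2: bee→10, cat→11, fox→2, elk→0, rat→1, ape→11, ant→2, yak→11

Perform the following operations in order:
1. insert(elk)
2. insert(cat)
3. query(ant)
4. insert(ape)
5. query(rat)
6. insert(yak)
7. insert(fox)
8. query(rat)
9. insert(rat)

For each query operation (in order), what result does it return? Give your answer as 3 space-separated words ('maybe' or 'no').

Answer: no no no

Derivation:
Start: bits=000000000000
Op 1: insert elk -> sets bits 0 2 -> bits=101000000000
Op 2: insert cat -> sets bits 7 11 -> bits=101000010001
Op 3: query ant -> checks bit2=1, bit9=0 (has a 0) -> no
Op 4: insert ape -> sets bits 6 11 -> bits=101000110001
Op 5: query rat -> checks bit1=0 (has a 0) -> no
Op 6: insert yak -> sets bits 6 11 -> bits=101000110001
Op 7: insert fox -> sets bits 2 6 -> bits=101000110001
Op 8: query rat -> checks bit1=0 (has a 0) -> no
Op 9: insert rat -> sets bits 1 -> bits=111000110001
Query results in order: no no no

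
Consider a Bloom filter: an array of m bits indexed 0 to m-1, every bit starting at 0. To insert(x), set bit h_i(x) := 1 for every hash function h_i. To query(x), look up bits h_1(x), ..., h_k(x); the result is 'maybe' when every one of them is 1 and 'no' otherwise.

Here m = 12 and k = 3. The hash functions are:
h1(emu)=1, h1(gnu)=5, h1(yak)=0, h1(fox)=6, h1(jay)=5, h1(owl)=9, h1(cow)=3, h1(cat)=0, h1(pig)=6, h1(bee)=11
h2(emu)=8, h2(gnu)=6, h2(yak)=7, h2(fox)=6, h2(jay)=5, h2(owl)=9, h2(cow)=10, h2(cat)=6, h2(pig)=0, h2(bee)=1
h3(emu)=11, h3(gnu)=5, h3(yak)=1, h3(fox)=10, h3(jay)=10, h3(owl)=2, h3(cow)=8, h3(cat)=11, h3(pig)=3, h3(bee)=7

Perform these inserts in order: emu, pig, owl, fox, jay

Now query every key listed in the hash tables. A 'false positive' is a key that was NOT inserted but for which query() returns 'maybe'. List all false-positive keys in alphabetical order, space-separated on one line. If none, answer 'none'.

Answer: cat cow gnu

Derivation:
Start: bits=000000000000
After insert 'emu': sets bits 1 8 11 -> bits=010000001001
After insert 'pig': sets bits 0 3 6 -> bits=110100101001
After insert 'owl': sets bits 2 9 -> bits=111100101101
After insert 'fox': sets bits 6 10 -> bits=111100101111
After insert 'jay': sets bits 5 10 -> bits=111101101111
Not inserted: bee cat cow gnu yak — query each against bits=111101101111:
query bee: checks bit1=1, bit7=0, bit11=1 (has a 0) -> no => not a false positive
query cat: checks bit0=1, bit6=1, bit11=1 (all 1) -> maybe => FALSE POSITIVE
query cow: checks bit3=1, bit8=1, bit10=1 (all 1) -> maybe => FALSE POSITIVE
query gnu: checks bit5=1, bit6=1 (all 1) -> maybe => FALSE POSITIVE
query yak: checks bit0=1, bit1=1, bit7=0 (has a 0) -> no => not a false positive
False positives (alphabetical): cat cow gnu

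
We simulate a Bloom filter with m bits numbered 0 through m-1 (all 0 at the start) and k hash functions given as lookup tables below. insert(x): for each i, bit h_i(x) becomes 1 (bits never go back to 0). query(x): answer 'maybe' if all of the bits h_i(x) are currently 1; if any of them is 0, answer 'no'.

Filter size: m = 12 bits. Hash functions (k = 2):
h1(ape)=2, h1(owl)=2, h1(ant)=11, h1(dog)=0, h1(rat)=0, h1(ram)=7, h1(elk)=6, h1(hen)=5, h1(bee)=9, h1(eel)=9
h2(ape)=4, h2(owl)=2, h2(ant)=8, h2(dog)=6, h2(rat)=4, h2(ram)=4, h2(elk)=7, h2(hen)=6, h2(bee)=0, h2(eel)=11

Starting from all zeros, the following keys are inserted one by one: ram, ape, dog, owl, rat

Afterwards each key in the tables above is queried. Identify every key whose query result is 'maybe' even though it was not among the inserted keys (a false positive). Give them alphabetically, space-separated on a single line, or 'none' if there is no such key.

Answer: elk

Derivation:
Start: bits=000000000000
After insert 'ram': sets bits 4 7 -> bits=000010010000
After insert 'ape': sets bits 2 4 -> bits=001010010000
After insert 'dog': sets bits 0 6 -> bits=101010110000
After insert 'owl': sets bits 2 -> bits=101010110000
After insert 'rat': sets bits 0 4 -> bits=101010110000
Not inserted: ant bee eel elk hen — query each against bits=101010110000:
query ant: checks bit8=0, bit11=0 (has a 0) -> no => not a false positive
query bee: checks bit0=1, bit9=0 (has a 0) -> no => not a false positive
query eel: checks bit9=0, bit11=0 (has a 0) -> no => not a false positive
query elk: checks bit6=1, bit7=1 (all 1) -> maybe => FALSE POSITIVE
query hen: checks bit5=0, bit6=1 (has a 0) -> no => not a false positive
False positives (alphabetical): elk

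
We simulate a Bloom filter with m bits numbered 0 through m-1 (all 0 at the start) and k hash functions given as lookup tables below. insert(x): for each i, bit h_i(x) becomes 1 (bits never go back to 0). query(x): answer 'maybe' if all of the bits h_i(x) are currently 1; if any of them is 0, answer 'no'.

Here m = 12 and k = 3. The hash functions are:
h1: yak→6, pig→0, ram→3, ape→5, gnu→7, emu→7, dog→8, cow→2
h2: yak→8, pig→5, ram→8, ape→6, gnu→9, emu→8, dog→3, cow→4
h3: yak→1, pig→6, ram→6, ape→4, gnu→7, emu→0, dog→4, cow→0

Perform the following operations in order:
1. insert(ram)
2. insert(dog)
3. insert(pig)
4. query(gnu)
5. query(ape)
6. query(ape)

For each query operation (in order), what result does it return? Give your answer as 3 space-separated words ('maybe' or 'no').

Start: bits=000000000000
Op 1: insert ram -> sets bits 3 6 8 -> bits=000100101000
Op 2: insert dog -> sets bits 3 4 8 -> bits=000110101000
Op 3: insert pig -> sets bits 0 5 6 -> bits=100111101000
Op 4: query gnu -> checks bit7=0, bit9=0 (has a 0) -> no
Op 5: query ape -> checks bit4=1, bit5=1, bit6=1 (all 1) -> maybe
Op 6: query ape -> checks bit4=1, bit5=1, bit6=1 (all 1) -> maybe
Query results in order: no maybe maybe

Answer: no maybe maybe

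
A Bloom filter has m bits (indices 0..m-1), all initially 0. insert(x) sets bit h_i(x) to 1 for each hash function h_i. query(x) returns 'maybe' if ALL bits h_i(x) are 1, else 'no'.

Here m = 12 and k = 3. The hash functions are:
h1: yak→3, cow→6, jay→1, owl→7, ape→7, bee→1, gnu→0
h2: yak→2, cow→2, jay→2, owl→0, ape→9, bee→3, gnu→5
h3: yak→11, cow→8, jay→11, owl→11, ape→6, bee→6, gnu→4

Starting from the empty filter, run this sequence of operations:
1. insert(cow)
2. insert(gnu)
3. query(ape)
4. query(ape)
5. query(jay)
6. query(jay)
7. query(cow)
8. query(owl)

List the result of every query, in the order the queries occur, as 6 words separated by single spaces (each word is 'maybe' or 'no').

Answer: no no no no maybe no

Derivation:
Start: bits=000000000000
Op 1: insert cow -> sets bits 2 6 8 -> bits=001000101000
Op 2: insert gnu -> sets bits 0 4 5 -> bits=101011101000
Op 3: query ape -> checks bit6=1, bit7=0, bit9=0 (has a 0) -> no
Op 4: query ape -> checks bit6=1, bit7=0, bit9=0 (has a 0) -> no
Op 5: query jay -> checks bit1=0, bit2=1, bit11=0 (has a 0) -> no
Op 6: query jay -> checks bit1=0, bit2=1, bit11=0 (has a 0) -> no
Op 7: query cow -> checks bit2=1, bit6=1, bit8=1 (all 1) -> maybe
Op 8: query owl -> checks bit0=1, bit7=0, bit11=0 (has a 0) -> no
Query results in order: no no no no maybe no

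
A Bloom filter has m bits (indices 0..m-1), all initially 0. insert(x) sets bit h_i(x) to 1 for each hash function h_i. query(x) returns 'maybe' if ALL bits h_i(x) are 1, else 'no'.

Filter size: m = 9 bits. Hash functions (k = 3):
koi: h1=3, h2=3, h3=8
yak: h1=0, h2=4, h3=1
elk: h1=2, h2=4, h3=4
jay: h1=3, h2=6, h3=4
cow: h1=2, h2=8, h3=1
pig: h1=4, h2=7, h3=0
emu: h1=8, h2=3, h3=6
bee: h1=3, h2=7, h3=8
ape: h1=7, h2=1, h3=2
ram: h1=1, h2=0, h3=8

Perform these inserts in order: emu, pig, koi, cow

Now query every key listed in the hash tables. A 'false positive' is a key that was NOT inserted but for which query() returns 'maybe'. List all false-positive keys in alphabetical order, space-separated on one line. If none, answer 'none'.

Answer: ape bee elk jay ram yak

Derivation:
Start: bits=000000000
After insert 'emu': sets bits 3 6 8 -> bits=000100101
After insert 'pig': sets bits 0 4 7 -> bits=100110111
After insert 'koi': sets bits 3 8 -> bits=100110111
After insert 'cow': sets bits 1 2 8 -> bits=111110111
Not inserted: ape bee elk jay ram yak — query each against bits=111110111:
query ape: checks bit1=1, bit2=1, bit7=1 (all 1) -> maybe => FALSE POSITIVE
query bee: checks bit3=1, bit7=1, bit8=1 (all 1) -> maybe => FALSE POSITIVE
query elk: checks bit2=1, bit4=1 (all 1) -> maybe => FALSE POSITIVE
query jay: checks bit3=1, bit4=1, bit6=1 (all 1) -> maybe => FALSE POSITIVE
query ram: checks bit0=1, bit1=1, bit8=1 (all 1) -> maybe => FALSE POSITIVE
query yak: checks bit0=1, bit1=1, bit4=1 (all 1) -> maybe => FALSE POSITIVE
False positives (alphabetical): ape bee elk jay ram yak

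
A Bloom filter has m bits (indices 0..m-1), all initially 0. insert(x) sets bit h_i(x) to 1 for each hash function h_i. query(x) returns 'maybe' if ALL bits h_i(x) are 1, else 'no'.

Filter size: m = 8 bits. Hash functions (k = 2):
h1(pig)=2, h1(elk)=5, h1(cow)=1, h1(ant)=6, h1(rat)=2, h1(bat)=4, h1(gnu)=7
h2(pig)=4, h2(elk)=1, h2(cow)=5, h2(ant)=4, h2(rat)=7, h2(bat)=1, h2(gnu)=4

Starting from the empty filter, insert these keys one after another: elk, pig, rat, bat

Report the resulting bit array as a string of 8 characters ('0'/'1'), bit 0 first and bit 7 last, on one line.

Answer: 01101101

Derivation:
Start: bits=00000000
After insert 'elk': sets bits 1 5 -> bits=01000100
After insert 'pig': sets bits 2 4 -> bits=01101100
After insert 'rat': sets bits 2 7 -> bits=01101101
After insert 'bat': sets bits 1 4 -> bits=01101101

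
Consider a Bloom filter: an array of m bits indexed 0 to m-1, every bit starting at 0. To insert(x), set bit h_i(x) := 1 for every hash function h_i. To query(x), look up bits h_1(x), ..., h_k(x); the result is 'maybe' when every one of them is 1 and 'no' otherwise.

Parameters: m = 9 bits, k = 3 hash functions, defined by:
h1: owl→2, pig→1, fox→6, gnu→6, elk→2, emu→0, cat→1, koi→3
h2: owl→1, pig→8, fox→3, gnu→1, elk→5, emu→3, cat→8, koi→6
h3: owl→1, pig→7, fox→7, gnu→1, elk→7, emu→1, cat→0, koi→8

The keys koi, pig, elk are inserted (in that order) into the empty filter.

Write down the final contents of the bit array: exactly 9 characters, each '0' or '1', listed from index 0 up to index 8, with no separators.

Answer: 011101111

Derivation:
Start: bits=000000000
After insert 'koi': sets bits 3 6 8 -> bits=000100101
After insert 'pig': sets bits 1 7 8 -> bits=010100111
After insert 'elk': sets bits 2 5 7 -> bits=011101111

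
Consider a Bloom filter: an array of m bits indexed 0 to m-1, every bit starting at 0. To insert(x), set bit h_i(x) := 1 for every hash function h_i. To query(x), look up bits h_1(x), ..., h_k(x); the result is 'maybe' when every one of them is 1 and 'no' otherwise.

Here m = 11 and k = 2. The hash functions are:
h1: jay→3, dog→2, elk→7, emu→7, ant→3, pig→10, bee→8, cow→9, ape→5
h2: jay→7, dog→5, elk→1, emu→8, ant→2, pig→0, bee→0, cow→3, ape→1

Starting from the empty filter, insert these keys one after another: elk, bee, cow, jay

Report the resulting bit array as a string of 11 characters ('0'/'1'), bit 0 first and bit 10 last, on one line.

Answer: 11010001110

Derivation:
Start: bits=00000000000
After insert 'elk': sets bits 1 7 -> bits=01000001000
After insert 'bee': sets bits 0 8 -> bits=11000001100
After insert 'cow': sets bits 3 9 -> bits=11010001110
After insert 'jay': sets bits 3 7 -> bits=11010001110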